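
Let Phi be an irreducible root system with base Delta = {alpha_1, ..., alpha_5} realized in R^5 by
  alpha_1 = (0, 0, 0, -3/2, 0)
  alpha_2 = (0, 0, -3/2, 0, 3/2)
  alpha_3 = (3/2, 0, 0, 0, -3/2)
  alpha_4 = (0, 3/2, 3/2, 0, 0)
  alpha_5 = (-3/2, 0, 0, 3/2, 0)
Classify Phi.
B_5 (so(11))

Compute the Cartan integers a_ij = 2(alpha_i, alpha_j)/(alpha_j, alpha_j); the resulting 5x5 Cartan matrix is
[[2, 0, 0, 0, -1], [0, 2, -1, -1, 0], [0, -1, 2, 0, -1], [0, -1, 0, 2, 0], [-2, 0, -1, 0, 2]].
The roots have two lengths (squared-length ratio 2:1); the short ones are alpha_{1}. The associated Dynkin diagram is a chain of 5 nodes with a double edge at one end; the terminal node there is the unique short simple root (B_5), so the type is B_5 (the algebra so(11)).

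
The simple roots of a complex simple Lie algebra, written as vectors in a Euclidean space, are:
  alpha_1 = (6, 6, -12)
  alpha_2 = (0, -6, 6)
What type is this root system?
G_2

Compute the Cartan integers a_ij = 2(alpha_i, alpha_j)/(alpha_j, alpha_j); the resulting 2x2 Cartan matrix is
[[2, -3], [-1, 2]].
The roots have two lengths (squared-length ratio 3:1); the short ones are alpha_{2}. The associated Dynkin diagram is two nodes joined by a triple edge (G_2), so the type is G_2.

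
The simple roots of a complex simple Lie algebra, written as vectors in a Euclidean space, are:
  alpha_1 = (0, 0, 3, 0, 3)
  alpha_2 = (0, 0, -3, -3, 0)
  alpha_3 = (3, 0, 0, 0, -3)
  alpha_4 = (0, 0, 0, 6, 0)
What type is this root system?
C4

Compute the Cartan integers a_ij = 2(alpha_i, alpha_j)/(alpha_j, alpha_j); the resulting 4x4 Cartan matrix is
[[2, -1, -1, 0], [-1, 2, 0, -1], [-1, 0, 2, 0], [0, -2, 0, 2]].
The roots have two lengths (squared-length ratio 2:1); the short ones are alpha_{1,2,3}. The associated Dynkin diagram is a chain of 4 nodes with a double edge at one end; the terminal node there is the unique long simple root (C_4), so the type is C_4 (the algebra sp(8)).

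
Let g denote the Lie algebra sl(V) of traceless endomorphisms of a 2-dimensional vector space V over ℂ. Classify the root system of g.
This is sl(2), which has dimension 2^2 - 1 = 3 and rank 2 - 1 = 1 (a Cartan subalgebra is the diagonal traceless matrices). In the classification of classical Lie algebras, the special linear algebra sl(n+1) has type A_n; here n = 1, so the Dynkin diagram is a chain of 1 nodes with single edges (A_1). Hence the type is A_1.

A1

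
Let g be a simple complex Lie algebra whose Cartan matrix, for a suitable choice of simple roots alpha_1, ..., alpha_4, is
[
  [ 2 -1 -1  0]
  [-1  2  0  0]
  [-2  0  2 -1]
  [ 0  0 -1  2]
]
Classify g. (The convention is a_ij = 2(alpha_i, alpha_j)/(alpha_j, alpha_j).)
The matrix has rank 4 with 2's on the diagonal. Reading the off-diagonal entries as Dynkin edges (a single edge where a_ij = a_ji = -1; a double or triple edge where a_ij * a_ji = 2 or 3), the diagram is a chain of 4 nodes with a double edge between the middle two (F_4). One simple-root ordering that puts it in standard form is (alpha_4, alpha_3, alpha_1, alpha_2). So the algebra is type F_4.

type F_4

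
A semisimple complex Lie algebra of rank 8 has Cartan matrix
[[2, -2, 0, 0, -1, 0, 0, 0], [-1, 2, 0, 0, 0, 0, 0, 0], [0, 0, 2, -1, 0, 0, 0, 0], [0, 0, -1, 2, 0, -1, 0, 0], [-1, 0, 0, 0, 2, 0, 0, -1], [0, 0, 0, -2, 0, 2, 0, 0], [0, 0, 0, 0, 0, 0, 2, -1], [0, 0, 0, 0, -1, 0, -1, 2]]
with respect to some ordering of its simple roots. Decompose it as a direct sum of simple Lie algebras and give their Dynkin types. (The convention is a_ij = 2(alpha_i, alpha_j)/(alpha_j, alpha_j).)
B_5 + C_3

The diagram associated to this matrix has two connected components: the simple roots {alpha_1, alpha_2, alpha_5, alpha_7, alpha_8} form a chain of 5 nodes with a double edge at one end; the terminal node there is the unique short simple root (B_5), and {alpha_3, alpha_4, alpha_6} form a chain of 3 nodes with a double edge at one end; the terminal node there is the unique long simple root (C_3). A semisimple Lie algebra decomposes uniquely as the direct sum of simple ideals, one per connected component of its Dynkin diagram, so g ≅ B_5 ⊕ C_3 (dimension 55 + 21 = 76).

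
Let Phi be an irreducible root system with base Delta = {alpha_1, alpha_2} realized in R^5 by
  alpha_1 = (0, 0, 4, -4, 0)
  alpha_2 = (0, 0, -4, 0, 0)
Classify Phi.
B2

Compute the Cartan integers a_ij = 2(alpha_i, alpha_j)/(alpha_j, alpha_j); the resulting 2x2 Cartan matrix is
[[2, -2], [-1, 2]].
The roots have two lengths (squared-length ratio 2:1); the short ones are alpha_{2}. The associated Dynkin diagram is a chain of 2 nodes with a double edge at one end; the terminal node there is the unique short simple root (B_2), so the type is B_2 (the algebra so(5)).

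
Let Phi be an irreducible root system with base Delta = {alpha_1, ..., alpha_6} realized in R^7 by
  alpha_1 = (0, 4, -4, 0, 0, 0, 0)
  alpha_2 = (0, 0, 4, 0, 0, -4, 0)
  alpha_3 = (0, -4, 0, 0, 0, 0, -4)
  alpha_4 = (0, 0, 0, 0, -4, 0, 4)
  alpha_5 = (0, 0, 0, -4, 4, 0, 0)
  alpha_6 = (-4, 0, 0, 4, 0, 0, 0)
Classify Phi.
A_6

Compute the Cartan integers a_ij = 2(alpha_i, alpha_j)/(alpha_j, alpha_j); the resulting 6x6 Cartan matrix is
[[2, -1, -1, 0, 0, 0], [-1, 2, 0, 0, 0, 0], [-1, 0, 2, -1, 0, 0], [0, 0, -1, 2, -1, 0], [0, 0, 0, -1, 2, -1], [0, 0, 0, 0, -1, 2]].
All simple roots have the same length, so the diagram is simply laced. The associated Dynkin diagram is a chain of 6 nodes with single edges (A_6), so the type is A_6 (the algebra sl(7)).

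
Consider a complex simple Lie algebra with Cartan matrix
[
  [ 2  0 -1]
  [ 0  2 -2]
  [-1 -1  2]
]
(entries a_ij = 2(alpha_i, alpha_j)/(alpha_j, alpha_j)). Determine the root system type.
C3

The matrix has rank 3 with 2's on the diagonal. Reading the off-diagonal entries as Dynkin edges (a single edge where a_ij = a_ji = -1; a double or triple edge where a_ij * a_ji = 2 or 3), the diagram is a chain of 3 nodes with a double edge at one end; the terminal node there is the unique long simple root (C_3). One simple-root ordering that puts it in standard form is (alpha_1, alpha_3, alpha_2). So the algebra is type C_3, i.e. sp(6).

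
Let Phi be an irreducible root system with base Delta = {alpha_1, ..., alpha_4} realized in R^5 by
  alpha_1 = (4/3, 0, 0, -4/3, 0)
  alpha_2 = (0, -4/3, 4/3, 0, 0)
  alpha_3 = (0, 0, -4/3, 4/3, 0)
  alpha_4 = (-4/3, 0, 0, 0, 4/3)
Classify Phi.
A4

Compute the Cartan integers a_ij = 2(alpha_i, alpha_j)/(alpha_j, alpha_j); the resulting 4x4 Cartan matrix is
[[2, 0, -1, -1], [0, 2, -1, 0], [-1, -1, 2, 0], [-1, 0, 0, 2]].
All simple roots have the same length, so the diagram is simply laced. The associated Dynkin diagram is a chain of 4 nodes with single edges (A_4), so the type is A_4 (the algebra sl(5)).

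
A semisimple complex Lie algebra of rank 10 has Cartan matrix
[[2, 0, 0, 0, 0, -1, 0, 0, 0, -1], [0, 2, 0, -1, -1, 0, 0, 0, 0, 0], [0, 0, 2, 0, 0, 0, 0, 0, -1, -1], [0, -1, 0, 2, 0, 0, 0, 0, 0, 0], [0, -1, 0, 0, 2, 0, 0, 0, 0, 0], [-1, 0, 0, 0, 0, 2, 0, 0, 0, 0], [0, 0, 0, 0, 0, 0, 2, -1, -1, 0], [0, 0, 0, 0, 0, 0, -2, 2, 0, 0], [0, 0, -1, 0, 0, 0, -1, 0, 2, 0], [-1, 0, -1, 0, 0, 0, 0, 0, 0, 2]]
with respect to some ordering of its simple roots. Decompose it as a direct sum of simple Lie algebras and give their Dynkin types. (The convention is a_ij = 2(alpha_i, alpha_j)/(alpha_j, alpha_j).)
A_3 (sl(4)) + C_7 (sp(14))

The diagram associated to this matrix has two connected components: the simple roots {alpha_2, alpha_4, alpha_5} form a chain of 3 nodes with single edges (A_3), and {alpha_1, alpha_3, alpha_6, alpha_7, alpha_8, alpha_9, alpha_10} form a chain of 7 nodes with a double edge at one end; the terminal node there is the unique long simple root (C_7). A semisimple Lie algebra decomposes uniquely as the direct sum of simple ideals, one per connected component of its Dynkin diagram, so g ≅ A_3 ⊕ C_7 (dimension 15 + 105 = 120).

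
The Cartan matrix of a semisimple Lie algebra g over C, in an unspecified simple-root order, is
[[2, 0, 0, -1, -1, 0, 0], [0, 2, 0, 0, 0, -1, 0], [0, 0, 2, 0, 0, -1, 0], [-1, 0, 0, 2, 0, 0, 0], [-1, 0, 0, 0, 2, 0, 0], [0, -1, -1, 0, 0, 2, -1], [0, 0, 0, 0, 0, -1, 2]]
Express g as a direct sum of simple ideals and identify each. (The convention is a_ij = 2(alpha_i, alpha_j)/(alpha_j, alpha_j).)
The diagram associated to this matrix has two connected components: the simple roots {alpha_1, alpha_4, alpha_5} form a chain of 3 nodes with single edges (A_3), and {alpha_2, alpha_3, alpha_6, alpha_7} form a chain of 2 nodes with a fork of two nodes at one end (D_4). A semisimple Lie algebra decomposes uniquely as the direct sum of simple ideals, one per connected component of its Dynkin diagram, so g ≅ A_3 ⊕ D_4 (dimension 15 + 28 = 43).

A_3 ⊕ D_4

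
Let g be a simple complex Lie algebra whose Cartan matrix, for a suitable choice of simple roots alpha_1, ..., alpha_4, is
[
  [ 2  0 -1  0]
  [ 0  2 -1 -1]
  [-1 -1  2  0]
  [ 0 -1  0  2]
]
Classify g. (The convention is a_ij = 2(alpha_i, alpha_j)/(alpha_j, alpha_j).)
type A_4

The matrix has rank 4 with 2's on the diagonal. Reading the off-diagonal entries as Dynkin edges (a single edge where a_ij = a_ji = -1; a double or triple edge where a_ij * a_ji = 2 or 3), the diagram is a chain of 4 nodes with single edges (A_4). One simple-root ordering that puts it in standard form is (alpha_4, alpha_2, alpha_3, alpha_1). So the algebra is type A_4, i.e. sl(5).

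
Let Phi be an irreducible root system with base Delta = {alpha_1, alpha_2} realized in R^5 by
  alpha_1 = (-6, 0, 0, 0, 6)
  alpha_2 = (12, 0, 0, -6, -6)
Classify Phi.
Compute the Cartan integers a_ij = 2(alpha_i, alpha_j)/(alpha_j, alpha_j); the resulting 2x2 Cartan matrix is
[[2, -1], [-3, 2]].
The roots have two lengths (squared-length ratio 3:1); the short ones are alpha_{1}. The associated Dynkin diagram is two nodes joined by a triple edge (G_2), so the type is G_2.

G_2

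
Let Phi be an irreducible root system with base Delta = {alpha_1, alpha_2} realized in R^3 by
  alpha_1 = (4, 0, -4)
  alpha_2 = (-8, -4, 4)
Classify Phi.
Compute the Cartan integers a_ij = 2(alpha_i, alpha_j)/(alpha_j, alpha_j); the resulting 2x2 Cartan matrix is
[[2, -1], [-3, 2]].
The roots have two lengths (squared-length ratio 3:1); the short ones are alpha_{1}. The associated Dynkin diagram is two nodes joined by a triple edge (G_2), so the type is G_2.

G_2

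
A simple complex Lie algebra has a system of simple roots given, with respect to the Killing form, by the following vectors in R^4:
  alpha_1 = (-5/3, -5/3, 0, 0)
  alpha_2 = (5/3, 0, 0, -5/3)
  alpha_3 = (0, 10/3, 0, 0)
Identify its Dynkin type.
Compute the Cartan integers a_ij = 2(alpha_i, alpha_j)/(alpha_j, alpha_j); the resulting 3x3 Cartan matrix is
[[2, -1, -1], [-1, 2, 0], [-2, 0, 2]].
The roots have two lengths (squared-length ratio 2:1); the short ones are alpha_{1,2}. The associated Dynkin diagram is a chain of 3 nodes with a double edge at one end; the terminal node there is the unique long simple root (C_3), so the type is C_3 (the algebra sp(6)).

C_3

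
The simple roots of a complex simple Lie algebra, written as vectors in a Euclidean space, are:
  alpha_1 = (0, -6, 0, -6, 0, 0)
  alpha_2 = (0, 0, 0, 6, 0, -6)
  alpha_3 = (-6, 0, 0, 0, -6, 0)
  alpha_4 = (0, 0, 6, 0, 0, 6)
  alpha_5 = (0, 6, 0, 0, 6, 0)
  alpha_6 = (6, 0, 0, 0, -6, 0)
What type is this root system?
D_6

Compute the Cartan integers a_ij = 2(alpha_i, alpha_j)/(alpha_j, alpha_j); the resulting 6x6 Cartan matrix is
[[2, -1, 0, 0, -1, 0], [-1, 2, 0, -1, 0, 0], [0, 0, 2, 0, -1, 0], [0, -1, 0, 2, 0, 0], [-1, 0, -1, 0, 2, -1], [0, 0, 0, 0, -1, 2]].
All simple roots have the same length, so the diagram is simply laced. The associated Dynkin diagram is a chain of 4 nodes with a fork of two nodes at one end (D_6), so the type is D_6 (the algebra so(12)).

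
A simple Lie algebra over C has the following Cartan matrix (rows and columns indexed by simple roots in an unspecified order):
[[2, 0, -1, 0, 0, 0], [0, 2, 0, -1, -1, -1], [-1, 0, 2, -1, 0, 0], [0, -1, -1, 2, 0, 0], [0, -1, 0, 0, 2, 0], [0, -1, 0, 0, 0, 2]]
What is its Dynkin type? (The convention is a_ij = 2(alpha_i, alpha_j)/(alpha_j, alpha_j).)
The matrix has rank 6 with 2's on the diagonal. Reading the off-diagonal entries as Dynkin edges (a single edge where a_ij = a_ji = -1; a double or triple edge where a_ij * a_ji = 2 or 3), the diagram is a chain of 4 nodes with a fork of two nodes at one end (D_6). One simple-root ordering that puts it in standard form is (alpha_1, alpha_3, alpha_4, alpha_2, alpha_5, alpha_6). So the algebra is type D_6, i.e. so(12).

D_6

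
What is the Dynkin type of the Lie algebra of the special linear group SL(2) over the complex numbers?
A_1 (sl(2))

This is sl(2), which has dimension 2^2 - 1 = 3 and rank 2 - 1 = 1 (a Cartan subalgebra is the diagonal traceless matrices). In the classification of classical Lie algebras, the special linear algebra sl(n+1) has type A_n; here n = 1, so the Dynkin diagram is a chain of 1 nodes with single edges (A_1). Hence the type is A_1.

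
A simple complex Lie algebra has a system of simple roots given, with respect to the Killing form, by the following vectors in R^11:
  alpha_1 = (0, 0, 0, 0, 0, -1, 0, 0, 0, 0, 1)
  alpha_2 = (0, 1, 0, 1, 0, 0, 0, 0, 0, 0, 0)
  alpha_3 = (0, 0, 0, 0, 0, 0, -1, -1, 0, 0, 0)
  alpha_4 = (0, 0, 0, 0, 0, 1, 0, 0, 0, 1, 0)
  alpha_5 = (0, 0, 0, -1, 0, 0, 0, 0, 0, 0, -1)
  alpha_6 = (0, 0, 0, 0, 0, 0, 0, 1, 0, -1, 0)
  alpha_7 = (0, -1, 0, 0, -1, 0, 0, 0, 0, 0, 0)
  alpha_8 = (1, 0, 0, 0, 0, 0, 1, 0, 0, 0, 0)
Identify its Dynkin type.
Compute the Cartan integers a_ij = 2(alpha_i, alpha_j)/(alpha_j, alpha_j); the resulting 8x8 Cartan matrix is
[[2, 0, 0, -1, -1, 0, 0, 0], [0, 2, 0, 0, -1, 0, -1, 0], [0, 0, 2, 0, 0, -1, 0, -1], [-1, 0, 0, 2, 0, -1, 0, 0], [-1, -1, 0, 0, 2, 0, 0, 0], [0, 0, -1, -1, 0, 2, 0, 0], [0, -1, 0, 0, 0, 0, 2, 0], [0, 0, -1, 0, 0, 0, 0, 2]].
All simple roots have the same length, so the diagram is simply laced. The associated Dynkin diagram is a chain of 8 nodes with single edges (A_8), so the type is A_8 (the algebra sl(9)).

A_8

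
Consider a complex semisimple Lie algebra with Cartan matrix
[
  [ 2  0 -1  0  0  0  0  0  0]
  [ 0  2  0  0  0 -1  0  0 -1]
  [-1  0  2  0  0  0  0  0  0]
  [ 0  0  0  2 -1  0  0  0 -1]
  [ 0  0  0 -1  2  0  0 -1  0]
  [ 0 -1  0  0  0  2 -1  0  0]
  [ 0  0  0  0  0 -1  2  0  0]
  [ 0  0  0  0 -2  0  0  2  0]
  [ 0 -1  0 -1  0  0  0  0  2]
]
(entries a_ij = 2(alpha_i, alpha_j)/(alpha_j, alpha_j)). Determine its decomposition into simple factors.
The diagram associated to this matrix has two connected components: the simple roots {alpha_1, alpha_3} form a chain of 2 nodes with single edges (A_2), and {alpha_2, alpha_4, alpha_5, alpha_6, alpha_7, alpha_8, alpha_9} form a chain of 7 nodes with a double edge at one end; the terminal node there is the unique long simple root (C_7). A semisimple Lie algebra decomposes uniquely as the direct sum of simple ideals, one per connected component of its Dynkin diagram, so g ≅ A_2 ⊕ C_7 (dimension 8 + 105 = 113).

type A_2 ⊕ type C_7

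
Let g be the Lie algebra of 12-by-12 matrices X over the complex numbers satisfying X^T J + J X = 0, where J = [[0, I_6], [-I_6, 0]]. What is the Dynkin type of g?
type C_6

This is sp(12), which has dimension 12(12+1)/2 = 78 and rank 12/2 = 6. In the classification of classical Lie algebras, the symplectic algebra sp(2n) has type C_n; here n = 6, so the Dynkin diagram is a chain of 6 nodes with a double edge at one end; the terminal node there is the unique long simple root (C_6). Hence the type is C_6.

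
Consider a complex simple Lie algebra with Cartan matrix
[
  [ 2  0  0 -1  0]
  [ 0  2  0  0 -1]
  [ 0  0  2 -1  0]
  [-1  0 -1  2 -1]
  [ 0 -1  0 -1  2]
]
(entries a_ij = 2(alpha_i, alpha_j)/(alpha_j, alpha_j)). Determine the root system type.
The matrix has rank 5 with 2's on the diagonal. Reading the off-diagonal entries as Dynkin edges (a single edge where a_ij = a_ji = -1; a double or triple edge where a_ij * a_ji = 2 or 3), the diagram is a chain of 3 nodes with a fork of two nodes at one end (D_5). One simple-root ordering that puts it in standard form is (alpha_2, alpha_5, alpha_4, alpha_3, alpha_1). So the algebra is type D_5, i.e. so(10).

D_5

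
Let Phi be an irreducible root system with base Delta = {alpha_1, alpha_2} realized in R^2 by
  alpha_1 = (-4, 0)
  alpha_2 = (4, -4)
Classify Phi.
Compute the Cartan integers a_ij = 2(alpha_i, alpha_j)/(alpha_j, alpha_j); the resulting 2x2 Cartan matrix is
[[2, -1], [-2, 2]].
The roots have two lengths (squared-length ratio 2:1); the short ones are alpha_{1}. The associated Dynkin diagram is a chain of 2 nodes with a double edge at one end; the terminal node there is the unique short simple root (B_2), so the type is B_2 (the algebra so(5)).

B_2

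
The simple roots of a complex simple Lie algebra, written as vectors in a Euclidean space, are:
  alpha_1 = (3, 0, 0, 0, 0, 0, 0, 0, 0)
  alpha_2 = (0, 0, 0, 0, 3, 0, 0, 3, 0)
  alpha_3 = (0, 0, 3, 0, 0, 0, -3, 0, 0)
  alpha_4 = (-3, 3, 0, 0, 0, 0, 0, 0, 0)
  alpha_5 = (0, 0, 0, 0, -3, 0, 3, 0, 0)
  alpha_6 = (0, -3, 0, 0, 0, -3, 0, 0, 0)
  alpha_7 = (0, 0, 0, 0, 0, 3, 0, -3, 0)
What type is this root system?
B7

Compute the Cartan integers a_ij = 2(alpha_i, alpha_j)/(alpha_j, alpha_j); the resulting 7x7 Cartan matrix is
[[2, 0, 0, -1, 0, 0, 0], [0, 2, 0, 0, -1, 0, -1], [0, 0, 2, 0, -1, 0, 0], [-2, 0, 0, 2, 0, -1, 0], [0, -1, -1, 0, 2, 0, 0], [0, 0, 0, -1, 0, 2, -1], [0, -1, 0, 0, 0, -1, 2]].
The roots have two lengths (squared-length ratio 2:1); the short ones are alpha_{1}. The associated Dynkin diagram is a chain of 7 nodes with a double edge at one end; the terminal node there is the unique short simple root (B_7), so the type is B_7 (the algebra so(15)).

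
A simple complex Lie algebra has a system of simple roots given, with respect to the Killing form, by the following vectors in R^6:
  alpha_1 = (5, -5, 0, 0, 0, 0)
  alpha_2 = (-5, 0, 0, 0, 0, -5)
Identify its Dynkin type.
A2

Compute the Cartan integers a_ij = 2(alpha_i, alpha_j)/(alpha_j, alpha_j); the resulting 2x2 Cartan matrix is
[[2, -1], [-1, 2]].
All simple roots have the same length, so the diagram is simply laced. The associated Dynkin diagram is a chain of 2 nodes with single edges (A_2), so the type is A_2 (the algebra sl(3)).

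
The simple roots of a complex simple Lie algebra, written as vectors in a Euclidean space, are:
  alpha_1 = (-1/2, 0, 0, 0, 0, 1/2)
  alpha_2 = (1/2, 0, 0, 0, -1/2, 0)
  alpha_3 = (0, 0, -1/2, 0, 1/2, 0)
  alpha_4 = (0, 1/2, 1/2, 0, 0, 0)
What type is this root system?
type A_4

Compute the Cartan integers a_ij = 2(alpha_i, alpha_j)/(alpha_j, alpha_j); the resulting 4x4 Cartan matrix is
[[2, -1, 0, 0], [-1, 2, -1, 0], [0, -1, 2, -1], [0, 0, -1, 2]].
All simple roots have the same length, so the diagram is simply laced. The associated Dynkin diagram is a chain of 4 nodes with single edges (A_4), so the type is A_4 (the algebra sl(5)).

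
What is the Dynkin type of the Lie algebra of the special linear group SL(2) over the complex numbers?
A1

This is sl(2), which has dimension 2^2 - 1 = 3 and rank 2 - 1 = 1 (a Cartan subalgebra is the diagonal traceless matrices). In the classification of classical Lie algebras, the special linear algebra sl(n+1) has type A_n; here n = 1, so the Dynkin diagram is a chain of 1 nodes with single edges (A_1). Hence the type is A_1.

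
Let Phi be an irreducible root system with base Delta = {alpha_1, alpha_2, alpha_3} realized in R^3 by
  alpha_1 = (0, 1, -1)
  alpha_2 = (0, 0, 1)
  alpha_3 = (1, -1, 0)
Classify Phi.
B_3 (so(7))

Compute the Cartan integers a_ij = 2(alpha_i, alpha_j)/(alpha_j, alpha_j); the resulting 3x3 Cartan matrix is
[[2, -2, -1], [-1, 2, 0], [-1, 0, 2]].
The roots have two lengths (squared-length ratio 2:1); the short ones are alpha_{2}. The associated Dynkin diagram is a chain of 3 nodes with a double edge at one end; the terminal node there is the unique short simple root (B_3), so the type is B_3 (the algebra so(7)).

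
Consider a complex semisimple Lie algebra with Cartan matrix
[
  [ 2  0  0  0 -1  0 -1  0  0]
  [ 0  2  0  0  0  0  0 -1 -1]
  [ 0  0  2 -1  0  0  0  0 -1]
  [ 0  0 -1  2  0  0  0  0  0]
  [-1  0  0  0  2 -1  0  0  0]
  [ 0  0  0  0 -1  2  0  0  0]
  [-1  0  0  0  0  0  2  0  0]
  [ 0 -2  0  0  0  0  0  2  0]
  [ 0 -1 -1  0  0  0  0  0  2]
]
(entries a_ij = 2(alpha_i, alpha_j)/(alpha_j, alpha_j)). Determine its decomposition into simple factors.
The diagram associated to this matrix has two connected components: the simple roots {alpha_1, alpha_5, alpha_6, alpha_7} form a chain of 4 nodes with single edges (A_4), and {alpha_2, alpha_3, alpha_4, alpha_8, alpha_9} form a chain of 5 nodes with a double edge at one end; the terminal node there is the unique long simple root (C_5). A semisimple Lie algebra decomposes uniquely as the direct sum of simple ideals, one per connected component of its Dynkin diagram, so g ≅ A_4 ⊕ C_5 (dimension 24 + 55 = 79).

A_4 (sl(5)) ⊕ C_5 (sp(10))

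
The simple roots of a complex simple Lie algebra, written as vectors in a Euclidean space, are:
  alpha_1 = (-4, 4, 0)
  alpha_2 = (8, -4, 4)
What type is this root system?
G2

Compute the Cartan integers a_ij = 2(alpha_i, alpha_j)/(alpha_j, alpha_j); the resulting 2x2 Cartan matrix is
[[2, -1], [-3, 2]].
The roots have two lengths (squared-length ratio 3:1); the short ones are alpha_{1}. The associated Dynkin diagram is two nodes joined by a triple edge (G_2), so the type is G_2.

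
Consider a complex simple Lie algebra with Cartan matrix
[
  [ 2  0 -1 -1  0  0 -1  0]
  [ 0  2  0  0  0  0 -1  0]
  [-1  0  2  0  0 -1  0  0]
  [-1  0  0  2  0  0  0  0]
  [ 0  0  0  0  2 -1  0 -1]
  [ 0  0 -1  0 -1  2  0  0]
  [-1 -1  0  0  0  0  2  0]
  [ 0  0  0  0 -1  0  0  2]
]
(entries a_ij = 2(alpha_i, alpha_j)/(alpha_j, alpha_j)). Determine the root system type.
E_8

The matrix has rank 8 with 2's on the diagonal. Reading the off-diagonal entries as Dynkin edges (a single edge where a_ij = a_ji = -1; a double or triple edge where a_ij * a_ji = 2 or 3), the diagram is a chain of 7 nodes with one extra node attached to the third node from one end (E_8). One simple-root ordering that puts it in standard form is (alpha_2, alpha_4, alpha_7, alpha_1, alpha_3, alpha_6, alpha_5, alpha_8). So the algebra is type E_8.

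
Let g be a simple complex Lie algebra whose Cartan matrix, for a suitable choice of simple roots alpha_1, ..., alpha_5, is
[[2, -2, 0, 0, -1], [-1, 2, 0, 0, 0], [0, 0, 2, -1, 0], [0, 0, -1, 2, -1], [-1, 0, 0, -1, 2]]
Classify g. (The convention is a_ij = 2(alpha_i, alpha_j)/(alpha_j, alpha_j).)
The matrix has rank 5 with 2's on the diagonal. Reading the off-diagonal entries as Dynkin edges (a single edge where a_ij = a_ji = -1; a double or triple edge where a_ij * a_ji = 2 or 3), the diagram is a chain of 5 nodes with a double edge at one end; the terminal node there is the unique short simple root (B_5). One simple-root ordering that puts it in standard form is (alpha_3, alpha_4, alpha_5, alpha_1, alpha_2). So the algebra is type B_5, i.e. so(11).

B_5 (so(11))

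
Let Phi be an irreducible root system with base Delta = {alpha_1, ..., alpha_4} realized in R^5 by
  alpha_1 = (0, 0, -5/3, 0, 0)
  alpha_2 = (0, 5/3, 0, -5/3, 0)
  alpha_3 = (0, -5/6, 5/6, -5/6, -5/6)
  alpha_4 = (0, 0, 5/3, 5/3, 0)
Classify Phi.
Compute the Cartan integers a_ij = 2(alpha_i, alpha_j)/(alpha_j, alpha_j); the resulting 4x4 Cartan matrix is
[[2, 0, -1, -1], [0, 2, 0, -1], [-1, 0, 2, 0], [-2, -1, 0, 2]].
The roots have two lengths (squared-length ratio 2:1); the short ones are alpha_{1,3}. The associated Dynkin diagram is a chain of 4 nodes with a double edge between the middle two (F_4), so the type is F_4.

F_4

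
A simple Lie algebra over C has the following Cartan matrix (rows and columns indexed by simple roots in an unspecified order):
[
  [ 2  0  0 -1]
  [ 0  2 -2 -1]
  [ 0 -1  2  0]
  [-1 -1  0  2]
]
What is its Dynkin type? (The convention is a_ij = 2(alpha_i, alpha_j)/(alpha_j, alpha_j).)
The matrix has rank 4 with 2's on the diagonal. Reading the off-diagonal entries as Dynkin edges (a single edge where a_ij = a_ji = -1; a double or triple edge where a_ij * a_ji = 2 or 3), the diagram is a chain of 4 nodes with a double edge at one end; the terminal node there is the unique short simple root (B_4). One simple-root ordering that puts it in standard form is (alpha_1, alpha_4, alpha_2, alpha_3). So the algebra is type B_4, i.e. so(9).

B_4 (so(9))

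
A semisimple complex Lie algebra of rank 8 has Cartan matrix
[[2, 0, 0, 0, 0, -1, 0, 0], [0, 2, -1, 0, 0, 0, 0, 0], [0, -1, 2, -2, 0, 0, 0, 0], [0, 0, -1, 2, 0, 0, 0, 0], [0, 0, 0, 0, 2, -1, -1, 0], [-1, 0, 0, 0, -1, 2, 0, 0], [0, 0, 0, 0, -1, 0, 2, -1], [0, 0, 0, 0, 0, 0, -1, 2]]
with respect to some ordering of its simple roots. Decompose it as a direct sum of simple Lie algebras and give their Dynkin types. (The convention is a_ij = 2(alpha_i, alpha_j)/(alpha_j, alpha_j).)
The diagram associated to this matrix has two connected components: the simple roots {alpha_1, alpha_5, alpha_6, alpha_7, alpha_8} form a chain of 5 nodes with single edges (A_5), and {alpha_2, alpha_3, alpha_4} form a chain of 3 nodes with a double edge at one end; the terminal node there is the unique short simple root (B_3). A semisimple Lie algebra decomposes uniquely as the direct sum of simple ideals, one per connected component of its Dynkin diagram, so g ≅ A_5 ⊕ B_3 (dimension 35 + 21 = 56).

A5 + B3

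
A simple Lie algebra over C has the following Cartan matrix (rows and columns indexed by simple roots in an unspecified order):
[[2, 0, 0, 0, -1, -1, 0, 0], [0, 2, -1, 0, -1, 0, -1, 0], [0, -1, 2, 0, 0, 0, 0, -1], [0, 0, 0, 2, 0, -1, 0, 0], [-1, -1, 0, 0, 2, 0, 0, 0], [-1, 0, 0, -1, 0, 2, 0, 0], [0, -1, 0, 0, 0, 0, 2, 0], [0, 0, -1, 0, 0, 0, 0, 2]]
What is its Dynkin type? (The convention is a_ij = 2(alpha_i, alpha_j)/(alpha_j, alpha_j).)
type E_8

The matrix has rank 8 with 2's on the diagonal. Reading the off-diagonal entries as Dynkin edges (a single edge where a_ij = a_ji = -1; a double or triple edge where a_ij * a_ji = 2 or 3), the diagram is a chain of 7 nodes with one extra node attached to the third node from one end (E_8). One simple-root ordering that puts it in standard form is (alpha_8, alpha_7, alpha_3, alpha_2, alpha_5, alpha_1, alpha_6, alpha_4). So the algebra is type E_8.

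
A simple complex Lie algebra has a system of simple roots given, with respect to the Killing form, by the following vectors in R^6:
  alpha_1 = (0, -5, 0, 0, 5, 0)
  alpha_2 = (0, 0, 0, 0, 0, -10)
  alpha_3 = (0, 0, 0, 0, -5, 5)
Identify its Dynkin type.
C_3

Compute the Cartan integers a_ij = 2(alpha_i, alpha_j)/(alpha_j, alpha_j); the resulting 3x3 Cartan matrix is
[[2, 0, -1], [0, 2, -2], [-1, -1, 2]].
The roots have two lengths (squared-length ratio 2:1); the short ones are alpha_{1,3}. The associated Dynkin diagram is a chain of 3 nodes with a double edge at one end; the terminal node there is the unique long simple root (C_3), so the type is C_3 (the algebra sp(6)).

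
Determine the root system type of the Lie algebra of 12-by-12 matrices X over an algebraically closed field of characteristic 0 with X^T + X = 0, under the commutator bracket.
type D_6

This is so(12) with 12 even, which has dimension 12(12-1)/2 = 66 and rank 12/2 = 6. In the classification of classical Lie algebras, the orthogonal algebra so(2n) in an even number of variables has type D_n; here n = 6, so the Dynkin diagram is a chain of 4 nodes with a fork of two nodes at one end (D_6). Hence the type is D_6.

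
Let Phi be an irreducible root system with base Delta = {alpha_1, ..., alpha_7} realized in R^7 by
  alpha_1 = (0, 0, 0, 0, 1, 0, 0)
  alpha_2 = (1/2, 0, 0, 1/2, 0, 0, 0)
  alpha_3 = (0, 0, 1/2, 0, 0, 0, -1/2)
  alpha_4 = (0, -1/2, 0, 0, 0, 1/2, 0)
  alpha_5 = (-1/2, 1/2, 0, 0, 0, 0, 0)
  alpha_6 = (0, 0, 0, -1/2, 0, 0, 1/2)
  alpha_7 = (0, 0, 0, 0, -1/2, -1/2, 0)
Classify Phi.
C_7

Compute the Cartan integers a_ij = 2(alpha_i, alpha_j)/(alpha_j, alpha_j); the resulting 7x7 Cartan matrix is
[[2, 0, 0, 0, 0, 0, -2], [0, 2, 0, 0, -1, -1, 0], [0, 0, 2, 0, 0, -1, 0], [0, 0, 0, 2, -1, 0, -1], [0, -1, 0, -1, 2, 0, 0], [0, -1, -1, 0, 0, 2, 0], [-1, 0, 0, -1, 0, 0, 2]].
The roots have two lengths (squared-length ratio 2:1); the short ones are alpha_{2,3,4,5,6,7}. The associated Dynkin diagram is a chain of 7 nodes with a double edge at one end; the terminal node there is the unique long simple root (C_7), so the type is C_7 (the algebra sp(14)).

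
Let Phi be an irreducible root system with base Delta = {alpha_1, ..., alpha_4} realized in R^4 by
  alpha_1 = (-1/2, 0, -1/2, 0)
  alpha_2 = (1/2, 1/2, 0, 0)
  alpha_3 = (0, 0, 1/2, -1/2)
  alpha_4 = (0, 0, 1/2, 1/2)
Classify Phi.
Compute the Cartan integers a_ij = 2(alpha_i, alpha_j)/(alpha_j, alpha_j); the resulting 4x4 Cartan matrix is
[[2, -1, -1, -1], [-1, 2, 0, 0], [-1, 0, 2, 0], [-1, 0, 0, 2]].
All simple roots have the same length, so the diagram is simply laced. The associated Dynkin diagram is a chain of 2 nodes with a fork of two nodes at one end (D_4), so the type is D_4 (the algebra so(8)).

D_4 (so(8))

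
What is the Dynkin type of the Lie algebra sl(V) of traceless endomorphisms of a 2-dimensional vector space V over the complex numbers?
This is sl(2), which has dimension 2^2 - 1 = 3 and rank 2 - 1 = 1 (a Cartan subalgebra is the diagonal traceless matrices). In the classification of classical Lie algebras, the special linear algebra sl(n+1) has type A_n; here n = 1, so the Dynkin diagram is a chain of 1 nodes with single edges (A_1). Hence the type is A_1.

A_1 (sl(2))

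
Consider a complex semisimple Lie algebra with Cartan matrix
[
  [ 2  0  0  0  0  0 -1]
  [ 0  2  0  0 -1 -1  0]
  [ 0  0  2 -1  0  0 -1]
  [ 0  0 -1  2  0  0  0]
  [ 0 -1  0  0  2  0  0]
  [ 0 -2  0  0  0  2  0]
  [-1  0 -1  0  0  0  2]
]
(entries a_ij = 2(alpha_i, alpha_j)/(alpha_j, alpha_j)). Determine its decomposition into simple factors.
The diagram associated to this matrix has two connected components: the simple roots {alpha_1, alpha_3, alpha_4, alpha_7} form a chain of 4 nodes with single edges (A_4), and {alpha_2, alpha_5, alpha_6} form a chain of 3 nodes with a double edge at one end; the terminal node there is the unique long simple root (C_3). A semisimple Lie algebra decomposes uniquely as the direct sum of simple ideals, one per connected component of its Dynkin diagram, so g ≅ A_4 ⊕ C_3 (dimension 24 + 21 = 45).

A4 + C3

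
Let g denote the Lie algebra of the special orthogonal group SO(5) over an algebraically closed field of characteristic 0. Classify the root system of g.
This is so(5) with 5 odd, which has dimension 5(5-1)/2 = 10 and rank (5-1)/2 = 2. In the classification of classical Lie algebras, the orthogonal algebra so(2n+1) in an odd number of variables has type B_n; here n = 2, so the Dynkin diagram is a chain of 2 nodes with a double edge at one end; the terminal node there is the unique short simple root (B_2). Hence the type is B_2.

B_2 (so(5))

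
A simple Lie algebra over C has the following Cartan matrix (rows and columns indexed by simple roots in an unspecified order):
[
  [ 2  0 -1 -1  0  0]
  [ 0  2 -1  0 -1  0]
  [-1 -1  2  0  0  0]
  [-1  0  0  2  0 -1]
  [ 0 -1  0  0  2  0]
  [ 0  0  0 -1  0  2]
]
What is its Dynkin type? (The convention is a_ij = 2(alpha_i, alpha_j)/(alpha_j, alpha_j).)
The matrix has rank 6 with 2's on the diagonal. Reading the off-diagonal entries as Dynkin edges (a single edge where a_ij = a_ji = -1; a double or triple edge where a_ij * a_ji = 2 or 3), the diagram is a chain of 6 nodes with single edges (A_6). One simple-root ordering that puts it in standard form is (alpha_5, alpha_2, alpha_3, alpha_1, alpha_4, alpha_6). So the algebra is type A_6, i.e. sl(7).

A6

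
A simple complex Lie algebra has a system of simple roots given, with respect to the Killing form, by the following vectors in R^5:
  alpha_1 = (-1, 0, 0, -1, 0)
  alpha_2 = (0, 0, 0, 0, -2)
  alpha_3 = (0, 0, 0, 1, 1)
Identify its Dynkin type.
C_3

Compute the Cartan integers a_ij = 2(alpha_i, alpha_j)/(alpha_j, alpha_j); the resulting 3x3 Cartan matrix is
[[2, 0, -1], [0, 2, -2], [-1, -1, 2]].
The roots have two lengths (squared-length ratio 2:1); the short ones are alpha_{1,3}. The associated Dynkin diagram is a chain of 3 nodes with a double edge at one end; the terminal node there is the unique long simple root (C_3), so the type is C_3 (the algebra sp(6)).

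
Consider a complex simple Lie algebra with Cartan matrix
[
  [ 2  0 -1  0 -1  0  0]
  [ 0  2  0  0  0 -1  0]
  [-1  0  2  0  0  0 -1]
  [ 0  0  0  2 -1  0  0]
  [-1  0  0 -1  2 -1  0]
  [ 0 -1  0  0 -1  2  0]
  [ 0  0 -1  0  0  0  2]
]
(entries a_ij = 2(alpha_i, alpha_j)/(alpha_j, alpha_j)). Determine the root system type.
The matrix has rank 7 with 2's on the diagonal. Reading the off-diagonal entries as Dynkin edges (a single edge where a_ij = a_ji = -1; a double or triple edge where a_ij * a_ji = 2 or 3), the diagram is a chain of 6 nodes with one extra node attached to the third node from one end (E_7). One simple-root ordering that puts it in standard form is (alpha_2, alpha_4, alpha_6, alpha_5, alpha_1, alpha_3, alpha_7). So the algebra is type E_7.

E_7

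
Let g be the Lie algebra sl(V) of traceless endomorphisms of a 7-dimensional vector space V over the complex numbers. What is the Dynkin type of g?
This is sl(7), which has dimension 7^2 - 1 = 48 and rank 7 - 1 = 6 (a Cartan subalgebra is the diagonal traceless matrices). In the classification of classical Lie algebras, the special linear algebra sl(n+1) has type A_n; here n = 6, so the Dynkin diagram is a chain of 6 nodes with single edges (A_6). Hence the type is A_6.

A_6 (sl(7))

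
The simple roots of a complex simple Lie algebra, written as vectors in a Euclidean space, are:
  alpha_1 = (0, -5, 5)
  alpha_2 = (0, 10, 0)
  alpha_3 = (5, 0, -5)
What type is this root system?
Compute the Cartan integers a_ij = 2(alpha_i, alpha_j)/(alpha_j, alpha_j); the resulting 3x3 Cartan matrix is
[[2, -1, -1], [-2, 2, 0], [-1, 0, 2]].
The roots have two lengths (squared-length ratio 2:1); the short ones are alpha_{1,3}. The associated Dynkin diagram is a chain of 3 nodes with a double edge at one end; the terminal node there is the unique long simple root (C_3), so the type is C_3 (the algebra sp(6)).

C_3 (sp(6))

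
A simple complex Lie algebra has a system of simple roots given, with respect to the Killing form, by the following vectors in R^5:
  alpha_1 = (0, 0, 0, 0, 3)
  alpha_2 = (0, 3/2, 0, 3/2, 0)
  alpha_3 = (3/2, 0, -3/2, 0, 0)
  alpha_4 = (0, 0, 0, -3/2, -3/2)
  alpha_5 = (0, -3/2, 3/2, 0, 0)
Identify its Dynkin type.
C_5 (sp(10))

Compute the Cartan integers a_ij = 2(alpha_i, alpha_j)/(alpha_j, alpha_j); the resulting 5x5 Cartan matrix is
[[2, 0, 0, -2, 0], [0, 2, 0, -1, -1], [0, 0, 2, 0, -1], [-1, -1, 0, 2, 0], [0, -1, -1, 0, 2]].
The roots have two lengths (squared-length ratio 2:1); the short ones are alpha_{2,3,4,5}. The associated Dynkin diagram is a chain of 5 nodes with a double edge at one end; the terminal node there is the unique long simple root (C_5), so the type is C_5 (the algebra sp(10)).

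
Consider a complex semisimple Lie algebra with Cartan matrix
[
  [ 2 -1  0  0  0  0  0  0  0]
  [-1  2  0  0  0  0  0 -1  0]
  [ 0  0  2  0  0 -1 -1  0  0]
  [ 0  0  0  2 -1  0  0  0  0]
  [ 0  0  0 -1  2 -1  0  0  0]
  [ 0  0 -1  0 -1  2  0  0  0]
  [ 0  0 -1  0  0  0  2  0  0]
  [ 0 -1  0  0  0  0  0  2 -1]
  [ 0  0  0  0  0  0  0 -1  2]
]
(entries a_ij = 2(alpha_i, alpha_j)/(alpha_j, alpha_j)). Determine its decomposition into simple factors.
A_4 (sl(5)) + A_5 (sl(6))

The diagram associated to this matrix has two connected components: the simple roots {alpha_1, alpha_2, alpha_8, alpha_9} form a chain of 4 nodes with single edges (A_4), and {alpha_3, alpha_4, alpha_5, alpha_6, alpha_7} form a chain of 5 nodes with single edges (A_5). A semisimple Lie algebra decomposes uniquely as the direct sum of simple ideals, one per connected component of its Dynkin diagram, so g ≅ A_4 ⊕ A_5 (dimension 24 + 35 = 59).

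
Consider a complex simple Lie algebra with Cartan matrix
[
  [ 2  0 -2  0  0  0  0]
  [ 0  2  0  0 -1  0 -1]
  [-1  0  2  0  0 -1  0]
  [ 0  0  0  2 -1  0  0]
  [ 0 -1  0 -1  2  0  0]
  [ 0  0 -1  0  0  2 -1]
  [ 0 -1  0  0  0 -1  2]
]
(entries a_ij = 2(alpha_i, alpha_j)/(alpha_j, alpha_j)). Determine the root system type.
C_7

The matrix has rank 7 with 2's on the diagonal. Reading the off-diagonal entries as Dynkin edges (a single edge where a_ij = a_ji = -1; a double or triple edge where a_ij * a_ji = 2 or 3), the diagram is a chain of 7 nodes with a double edge at one end; the terminal node there is the unique long simple root (C_7). One simple-root ordering that puts it in standard form is (alpha_4, alpha_5, alpha_2, alpha_7, alpha_6, alpha_3, alpha_1). So the algebra is type C_7, i.e. sp(14).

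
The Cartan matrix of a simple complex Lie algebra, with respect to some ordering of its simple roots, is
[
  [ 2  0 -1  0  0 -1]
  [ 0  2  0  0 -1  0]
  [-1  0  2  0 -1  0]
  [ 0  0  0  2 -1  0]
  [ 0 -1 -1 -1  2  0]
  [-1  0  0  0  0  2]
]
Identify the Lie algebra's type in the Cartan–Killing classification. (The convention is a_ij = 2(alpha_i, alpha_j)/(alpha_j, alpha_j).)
The matrix has rank 6 with 2's on the diagonal. Reading the off-diagonal entries as Dynkin edges (a single edge where a_ij = a_ji = -1; a double or triple edge where a_ij * a_ji = 2 or 3), the diagram is a chain of 4 nodes with a fork of two nodes at one end (D_6). One simple-root ordering that puts it in standard form is (alpha_6, alpha_1, alpha_3, alpha_5, alpha_4, alpha_2). So the algebra is type D_6, i.e. so(12).

D_6 (so(12))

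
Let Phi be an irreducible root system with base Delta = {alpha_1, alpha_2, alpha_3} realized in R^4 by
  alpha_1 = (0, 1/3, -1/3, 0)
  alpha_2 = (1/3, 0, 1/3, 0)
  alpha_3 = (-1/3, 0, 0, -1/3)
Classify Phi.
A_3

Compute the Cartan integers a_ij = 2(alpha_i, alpha_j)/(alpha_j, alpha_j); the resulting 3x3 Cartan matrix is
[[2, -1, 0], [-1, 2, -1], [0, -1, 2]].
All simple roots have the same length, so the diagram is simply laced. The associated Dynkin diagram is a chain of 3 nodes with single edges (A_3), so the type is A_3 (the algebra sl(4)).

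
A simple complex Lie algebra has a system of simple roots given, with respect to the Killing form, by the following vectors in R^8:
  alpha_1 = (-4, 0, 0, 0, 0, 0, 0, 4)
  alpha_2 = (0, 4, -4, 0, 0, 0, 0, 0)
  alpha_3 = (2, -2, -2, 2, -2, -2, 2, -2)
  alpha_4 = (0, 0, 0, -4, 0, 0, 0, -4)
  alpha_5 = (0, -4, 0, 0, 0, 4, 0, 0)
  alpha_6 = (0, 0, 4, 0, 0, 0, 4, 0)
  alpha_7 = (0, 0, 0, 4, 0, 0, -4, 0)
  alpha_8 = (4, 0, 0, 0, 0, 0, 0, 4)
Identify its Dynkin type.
E_8

Compute the Cartan integers a_ij = 2(alpha_i, alpha_j)/(alpha_j, alpha_j); the resulting 8x8 Cartan matrix is
[[2, 0, -1, -1, 0, 0, 0, 0], [0, 2, 0, 0, -1, -1, 0, 0], [-1, 0, 2, 0, 0, 0, 0, 0], [-1, 0, 0, 2, 0, 0, -1, -1], [0, -1, 0, 0, 2, 0, 0, 0], [0, -1, 0, 0, 0, 2, -1, 0], [0, 0, 0, -1, 0, -1, 2, 0], [0, 0, 0, -1, 0, 0, 0, 2]].
All simple roots have the same length, so the diagram is simply laced. The associated Dynkin diagram is a chain of 7 nodes with one extra node attached to the third node from one end (E_8), so the type is E_8.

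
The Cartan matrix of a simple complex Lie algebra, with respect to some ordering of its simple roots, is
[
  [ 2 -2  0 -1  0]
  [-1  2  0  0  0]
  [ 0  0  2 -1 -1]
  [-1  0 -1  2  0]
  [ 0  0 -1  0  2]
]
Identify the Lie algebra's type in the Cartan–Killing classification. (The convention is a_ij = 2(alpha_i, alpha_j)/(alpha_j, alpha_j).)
B_5

The matrix has rank 5 with 2's on the diagonal. Reading the off-diagonal entries as Dynkin edges (a single edge where a_ij = a_ji = -1; a double or triple edge where a_ij * a_ji = 2 or 3), the diagram is a chain of 5 nodes with a double edge at one end; the terminal node there is the unique short simple root (B_5). One simple-root ordering that puts it in standard form is (alpha_5, alpha_3, alpha_4, alpha_1, alpha_2). So the algebra is type B_5, i.e. so(11).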